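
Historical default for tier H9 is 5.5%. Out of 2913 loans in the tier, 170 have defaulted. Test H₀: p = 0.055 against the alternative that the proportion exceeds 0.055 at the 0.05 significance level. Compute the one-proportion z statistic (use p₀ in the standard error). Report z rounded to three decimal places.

z = 0.795

p̂ = 170/2913 ≈ 0.058359.
SE = √(p₀(1−p₀)/n) = √(0.051975/2913) = 0.004224.
z = (0.058359 − 0.055)/0.004224 = 0.003359/0.004224 = 0.795.
p-value = P(Z > 0.795) ≈ 0.2132; since p > α = 0.05, fail to reject H₀.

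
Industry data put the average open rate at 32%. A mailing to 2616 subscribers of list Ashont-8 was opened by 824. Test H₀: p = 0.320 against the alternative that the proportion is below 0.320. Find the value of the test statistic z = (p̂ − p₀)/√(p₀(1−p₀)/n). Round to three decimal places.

z = -0.550

p̂ = 824/2616 ≈ 0.31498.
SE = √(p₀(1−p₀)/n) = √(0.2176/2616) = 0.00912.
z = (0.31498 − 0.32)/0.00912 = -0.00502/0.00912 = -0.550.
p-value = P(Z < -0.550) ≈ 0.2912.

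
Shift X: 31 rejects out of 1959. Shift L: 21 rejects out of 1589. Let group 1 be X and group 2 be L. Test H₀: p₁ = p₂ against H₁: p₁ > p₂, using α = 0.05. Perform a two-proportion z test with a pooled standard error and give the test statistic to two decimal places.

z = 0.64

p̂₁ = 31/1959 ≈ 0.01582, p̂₂ = 21/1589 ≈ 0.01322.
Pooled p̂ = (31+21)/(1959+1589) = 52/3548 = 0.01466.
SE = √(p̂(1−p̂)(1/n₁+1/n₂)) = √(0.01466·0.98534·0.00113979) = √(1.64601e-05) = 0.00406.
z = (0.01582 − 0.01322)/0.00406 = 0.00260/0.00406 = 0.64.
p-value = P(Z > 0.643) ≈ 0.2601, so at α = 0.05 we fail to reject H₀.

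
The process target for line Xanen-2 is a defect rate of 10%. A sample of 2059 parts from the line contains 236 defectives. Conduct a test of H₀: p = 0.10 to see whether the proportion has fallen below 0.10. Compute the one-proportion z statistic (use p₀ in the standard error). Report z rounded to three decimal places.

z = 2.211

p̂ = 236/2059 = 0.114619.
Under H₀, SE = √(0.1·0.9/2059) = √(4.37105e-05) = 0.006611.
z = (0.114619 − 0.1)/0.006611 = 0.014619/0.006611 = 2.211.
p-value = P(Z < 2.211) ≈ 0.9865.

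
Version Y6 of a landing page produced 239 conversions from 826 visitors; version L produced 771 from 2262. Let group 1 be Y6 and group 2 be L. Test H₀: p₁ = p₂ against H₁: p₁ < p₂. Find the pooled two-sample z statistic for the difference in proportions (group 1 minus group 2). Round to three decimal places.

z = -2.700

p̂₁ = 239/826 = 0.289346, p̂₂ = 771/2262 = 0.340849.
Pooled p̂ = (239+771)/(826+2262) = 1010/3088 = 0.327073.
SE = √(p̂(1−p̂)(1/n₁+1/n₂)) = √(0.327073·0.672927·0.00165274) = √(0.000363762) = 0.019073.
z = (0.289346 − 0.340849)/0.019073 = -0.051503/0.019073 = -2.700.
p-value = P(Z < -2.700) ≈ 0.0035.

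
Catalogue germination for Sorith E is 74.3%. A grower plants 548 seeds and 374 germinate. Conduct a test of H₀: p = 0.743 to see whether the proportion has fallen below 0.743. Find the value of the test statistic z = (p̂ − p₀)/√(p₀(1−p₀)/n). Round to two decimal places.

z = -3.24

p̂ = 374/548 ≈ 0.6825.
Under H₀, SE = √(0.743·0.257/548) = √(0.000348451) = 0.0187.
z = (0.6825 − 0.743)/0.0187 = -0.0605/0.0187 = -3.24.
p-value = P(Z < -3.242) ≈ 0.0006.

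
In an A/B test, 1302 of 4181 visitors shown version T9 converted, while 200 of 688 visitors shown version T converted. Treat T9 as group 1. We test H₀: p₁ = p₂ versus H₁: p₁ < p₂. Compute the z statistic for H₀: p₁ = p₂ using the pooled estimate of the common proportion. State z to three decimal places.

p̂₁ = 1302/4181 ≈ 0.31141, p̂₂ = 200/688 ≈ 0.29070.
Pooled p̂ = (1302+200)/(4181+688) = 1502/4869 = 0.30848.
SE = √(0.213321 × 0.00169267) = 0.01900.
z = (0.31141 − 0.29070)/0.01900 = 0.02071/0.01900 = 1.090.
p-value = P(Z < 1.090) ≈ 0.8621.

z = 1.090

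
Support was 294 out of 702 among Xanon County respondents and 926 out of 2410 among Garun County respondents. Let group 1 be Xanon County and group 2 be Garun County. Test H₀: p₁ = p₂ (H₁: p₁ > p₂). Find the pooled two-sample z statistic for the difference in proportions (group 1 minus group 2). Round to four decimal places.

z = 1.6511

p̂₁ = 294/702 = 0.418803, p̂₂ = 926/2410 = 0.384232.
Pooled p̂ = (294+926)/(702+2410) = 1220/3112 = 0.392031.
SE = √(p̂(1−p̂)(1/n₁+1/n₂)) = √(0.392031·0.607969·0.00183944) = √(0.000438417) = 0.020938.
z = (0.418803 − 0.384232)/0.020938 = 0.034571/0.020938 = 1.6511.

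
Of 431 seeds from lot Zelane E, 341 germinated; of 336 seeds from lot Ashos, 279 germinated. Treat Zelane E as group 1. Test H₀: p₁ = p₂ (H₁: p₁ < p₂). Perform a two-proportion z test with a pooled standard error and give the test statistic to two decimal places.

z = -1.37

p̂₁ = 341/431 = 0.7912, p̂₂ = 279/336 = 0.8304.
Pooled p̂ = (341+279)/(431+336) = 620/767 = 0.8083.
SE = √(p̂(1−p̂)(1/n₁+1/n₂)) = √(0.8083·0.1917·0.00529638) = √(0.000820535) = 0.0286.
z = (0.7912 − 0.8304)/0.0286 = -0.0392/0.0286 = -1.37.
p-value = P(Z < -1.368) ≈ 0.0857.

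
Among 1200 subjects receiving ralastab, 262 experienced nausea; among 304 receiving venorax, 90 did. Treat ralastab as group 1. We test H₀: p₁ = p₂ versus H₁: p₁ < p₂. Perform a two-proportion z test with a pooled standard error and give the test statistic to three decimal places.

p̂₁ = 262/1200 ≈ 0.218333, p̂₂ = 90/304 ≈ 0.296053.
Pooled p̂ = (262+90)/(1200+304) = 352/1504 = 0.234043.
SE = √(0.179267 × 0.00412281) = 0.027186.
z = (0.218333 − 0.296053)/0.027186 = -0.077720/0.027186 = -2.859.
p-value = P(Z < -2.859) ≈ 0.0021.

z = -2.859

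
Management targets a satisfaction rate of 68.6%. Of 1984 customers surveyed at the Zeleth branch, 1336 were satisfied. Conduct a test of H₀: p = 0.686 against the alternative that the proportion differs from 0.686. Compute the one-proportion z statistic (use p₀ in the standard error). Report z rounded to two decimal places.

z = -1.21

p̂ = 1336/1984 ≈ 0.6734.
SE = √(p₀(1−p₀)/n) = √(0.2154/1984) = 0.0104.
z = (0.6734 − 0.686)/0.0104 = -0.0126/0.0104 = -1.21.
p-value = 2·P(Z > 1.210) ≈ 0.2261.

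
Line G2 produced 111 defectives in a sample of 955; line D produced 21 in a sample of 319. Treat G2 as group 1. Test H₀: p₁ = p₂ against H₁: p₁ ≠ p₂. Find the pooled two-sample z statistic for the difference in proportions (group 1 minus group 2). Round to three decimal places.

z = 2.557

p̂₁ = 111/955 ≈ 0.11623, p̂₂ = 21/319 ≈ 0.06583.
Pooled p̂ = (111+21)/(955+319) = 132/1274 = 0.10361.
SE = √(0.0928755 × 0.00418192) = 0.01971.
z = (0.11623 − 0.06583)/0.01971 = 0.05040/0.01971 = 2.557.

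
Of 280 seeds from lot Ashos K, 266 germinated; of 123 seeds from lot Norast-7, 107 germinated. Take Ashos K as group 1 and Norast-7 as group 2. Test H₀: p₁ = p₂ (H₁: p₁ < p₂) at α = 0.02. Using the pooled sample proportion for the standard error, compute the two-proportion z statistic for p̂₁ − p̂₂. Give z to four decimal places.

p̂₁ = 266/280 = 0.950000, p̂₂ = 107/123 = 0.869919.
Pooled p̂ = (266+107)/(280+123) = 373/403 = 0.925558.
SE = √(0.0689001 × 0.0117015) = 0.028394.
z = (0.950000 − 0.869919)/0.028394 = 0.080081/0.028394 = 2.8203.
p-value = P(Z < 2.820) ≈ 0.9976; since p > α = 0.02, fail to reject H₀.

z = 2.8203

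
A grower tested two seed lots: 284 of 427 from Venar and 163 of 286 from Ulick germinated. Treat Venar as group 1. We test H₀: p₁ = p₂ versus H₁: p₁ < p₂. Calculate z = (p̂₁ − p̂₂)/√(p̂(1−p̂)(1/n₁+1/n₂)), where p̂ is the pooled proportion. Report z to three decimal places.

p̂₁ = 284/427 = 0.66511, p̂₂ = 163/286 = 0.56993.
Pooled p̂ = (284+163)/(427+286) = 447/713 = 0.62693.
SE = √(p̂(1−p̂)(1/n₁+1/n₂)) = √(0.62693·0.37307·0.00583842) = √(0.00136554) = 0.03695.
z = (0.66511 − 0.56993)/0.03695 = 0.09518/0.03695 = 2.576.
p-value = P(Z < 2.576) ≈ 0.9950.

z = 2.576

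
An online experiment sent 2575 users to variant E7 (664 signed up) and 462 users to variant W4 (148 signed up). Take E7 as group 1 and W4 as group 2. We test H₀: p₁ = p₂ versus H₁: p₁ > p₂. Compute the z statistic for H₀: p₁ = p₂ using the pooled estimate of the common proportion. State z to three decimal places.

p̂₁ = 664/2575 = 0.257864, p̂₂ = 148/462 = 0.320346.
Pooled p̂ = (664+148)/(2575+462) = 812/3037 = 0.267369.
SE = √(p̂(1−p̂)(1/n₁+1/n₂)) = √(0.267369·0.732631·0.00255285) = √(0.00050006) = 0.022362.
z = (0.257864 − 0.320346)/0.022362 = -0.062482/0.022362 = -2.794.
p-value = P(Z > -2.794) ≈ 0.9974.

z = -2.794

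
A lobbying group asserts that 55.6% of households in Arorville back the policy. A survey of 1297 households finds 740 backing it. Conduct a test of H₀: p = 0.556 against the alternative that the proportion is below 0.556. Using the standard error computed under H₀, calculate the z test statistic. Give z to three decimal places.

p̂ = 740/1297 ≈ 0.57055.
SE = √(p₀(1−p₀)/n) = √(0.24686/1297) = 0.01380.
z = (0.57055 − 0.556)/0.01380 = 0.01455/0.01380 = 1.054.

z = 1.054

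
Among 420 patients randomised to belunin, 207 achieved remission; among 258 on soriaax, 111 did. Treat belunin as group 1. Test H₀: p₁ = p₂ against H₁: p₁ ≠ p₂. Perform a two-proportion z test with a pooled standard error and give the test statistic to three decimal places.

z = 1.586

p̂₁ = 207/420 = 0.492857, p̂₂ = 111/258 = 0.430233.
Pooled p̂ = (207+111)/(420+258) = 318/678 = 0.469027.
SE = √(p̂(1−p̂)(1/n₁+1/n₂)) = √(0.469027·0.530973·0.00625692) = √(0.00155823) = 0.039474.
z = (0.492857 − 0.430233)/0.039474 = 0.062624/0.039474 = 1.586.
p-value = 2·P(Z > 1.586) ≈ 0.1126.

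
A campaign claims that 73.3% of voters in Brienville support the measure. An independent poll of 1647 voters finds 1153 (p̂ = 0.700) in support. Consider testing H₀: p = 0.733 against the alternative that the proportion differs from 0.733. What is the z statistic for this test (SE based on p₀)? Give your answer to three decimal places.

p̂ = 1153/1647 ≈ 0.70006.
SE = √(p₀(1−p₀)/n) = √(0.19571/1647) = 0.01090.
z = (0.70006 − 0.733)/0.01090 = -0.03294/0.01090 = -3.022.
p-value = 2·P(Z > 3.022) ≈ 0.0025.

z = -3.022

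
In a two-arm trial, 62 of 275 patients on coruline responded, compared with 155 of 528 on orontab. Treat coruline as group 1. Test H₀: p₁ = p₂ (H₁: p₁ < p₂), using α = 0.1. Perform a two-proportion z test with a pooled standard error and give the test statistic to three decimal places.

p̂₁ = 62/275 ≈ 0.225455, p̂₂ = 155/528 ≈ 0.293561.
Pooled p̂ = (62+155)/(275+528) = 217/803 = 0.270237.
SE = √(0.197209 × 0.0055303) = 0.033025.
z = (0.225455 − 0.293561)/0.033025 = -0.068106/0.033025 = -2.062.
p-value = P(Z < -2.062) ≈ 0.0196. With α = 0.1, reject H₀.

z = -2.062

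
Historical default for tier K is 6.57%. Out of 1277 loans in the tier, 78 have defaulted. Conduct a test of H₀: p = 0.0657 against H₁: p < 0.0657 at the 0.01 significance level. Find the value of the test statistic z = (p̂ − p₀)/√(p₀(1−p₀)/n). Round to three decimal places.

p̂ = 78/1277 = 0.061081.
SE = √(p₀(1−p₀)/n) = √(0.061384/1277) = 0.006933.
z = (0.061081 − 0.0657)/0.006933 = -0.004619/0.006933 = -0.666.
p-value = P(Z < -0.666) ≈ 0.2526, so at α = 0.01 we fail to reject H₀.

z = -0.666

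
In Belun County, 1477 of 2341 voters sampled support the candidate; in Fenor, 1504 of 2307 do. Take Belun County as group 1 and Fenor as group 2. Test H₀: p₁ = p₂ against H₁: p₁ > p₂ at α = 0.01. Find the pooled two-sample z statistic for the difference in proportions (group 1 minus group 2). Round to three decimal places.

p̂₁ = 1477/2341 = 0.63093, p̂₂ = 1504/2307 = 0.65193.
Pooled p̂ = (1477+1504)/(2341+2307) = 2981/4648 = 0.64135.
SE = √(p̂(1−p̂)(1/n₁+1/n₂)) = √(0.64135·0.35865·0.000860631) = √(0.000197962) = 0.01407.
z = (0.63093 − 0.65193)/0.01407 = -0.02100/0.01407 = -1.493.
p-value = P(Z > -1.493) ≈ 0.9322; since p > α = 0.01, fail to reject H₀.

z = -1.493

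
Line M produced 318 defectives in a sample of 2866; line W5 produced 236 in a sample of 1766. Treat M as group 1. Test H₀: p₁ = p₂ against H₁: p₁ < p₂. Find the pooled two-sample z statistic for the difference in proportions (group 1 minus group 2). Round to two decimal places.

p̂₁ = 318/2866 = 0.1110, p̂₂ = 236/1766 = 0.1336.
Pooled p̂ = (318+236)/(2866+1766) = 554/4632 = 0.1196.
SE = √(p̂(1−p̂)(1/n₁+1/n₂)) = √(0.1196·0.8804·0.00091517) = √(9.63655e-05) = 0.0098.
z = (0.1110 − 0.1336)/0.0098 = -0.0226/0.0098 = -2.31.

z = -2.31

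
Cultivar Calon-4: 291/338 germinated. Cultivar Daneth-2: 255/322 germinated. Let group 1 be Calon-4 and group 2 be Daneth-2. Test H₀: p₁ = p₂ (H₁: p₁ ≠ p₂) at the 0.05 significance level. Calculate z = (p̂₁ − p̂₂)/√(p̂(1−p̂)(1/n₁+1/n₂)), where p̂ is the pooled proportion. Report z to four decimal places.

p̂₁ = 291/338 ≈ 0.860947, p̂₂ = 255/322 ≈ 0.791925.
Pooled p̂ = (291+255)/(338+322) = 546/660 = 0.827273.
SE = √(p̂(1−p̂)(1/n₁+1/n₂)) = √(0.827273·0.172727·0.00606417) = √(0.000866525) = 0.029437.
z = (0.860947 − 0.791925)/0.029437 = 0.069022/0.029437 = 2.3447.
Two-sided p-value ≈ 2·Φ(−2.345) = 0.0190; since p < α = 0.05, reject H₀.

z = 2.3447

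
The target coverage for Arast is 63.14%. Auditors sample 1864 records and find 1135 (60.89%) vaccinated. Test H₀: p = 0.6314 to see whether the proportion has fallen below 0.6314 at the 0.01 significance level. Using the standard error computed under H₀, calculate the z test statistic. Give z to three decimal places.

p̂ = 1135/1864 = 0.60891.
SE = √(p₀(1−p₀)/n) = √(0.23273/1864) = 0.01117.
z = (0.60891 − 0.6314)/0.01117 = -0.02249/0.01117 = -2.013.
p-value = P(Z < -2.013) ≈ 0.0221. With α = 0.01, fail to reject H₀.

z = -2.013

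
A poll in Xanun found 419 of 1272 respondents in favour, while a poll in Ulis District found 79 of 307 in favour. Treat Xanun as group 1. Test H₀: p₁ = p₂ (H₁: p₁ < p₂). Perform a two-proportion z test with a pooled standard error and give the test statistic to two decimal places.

z = 2.44

p̂₁ = 419/1272 ≈ 0.3294, p̂₂ = 79/307 ≈ 0.2573.
Pooled p̂ = (419+79)/(1272+307) = 498/1579 = 0.3154.
SE = √(0.215919 × 0.00404349) = 0.0295.
z = (0.3294 − 0.2573)/0.0295 = 0.0721/0.0295 = 2.44.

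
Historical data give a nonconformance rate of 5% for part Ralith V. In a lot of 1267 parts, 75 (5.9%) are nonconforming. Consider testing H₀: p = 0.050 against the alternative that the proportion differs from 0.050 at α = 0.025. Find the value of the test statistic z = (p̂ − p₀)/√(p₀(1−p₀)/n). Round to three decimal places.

p̂ = 75/1267 = 0.05919.
Standard error under H₀: √(0.05×0.95/1267) = 0.00612.
z = (0.05919 − 0.05)/0.00612 = 0.00919/0.00612 = 1.502.
p-value = 2·P(Z > 1.502) ≈ 0.1332; since p > α = 0.025, fail to reject H₀.

z = 1.502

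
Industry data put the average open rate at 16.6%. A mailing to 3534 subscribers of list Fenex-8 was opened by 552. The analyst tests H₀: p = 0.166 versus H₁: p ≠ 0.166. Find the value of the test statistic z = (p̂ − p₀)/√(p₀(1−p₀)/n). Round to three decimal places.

p̂ = 552/3534 = 0.156197.
SE = √(p₀(1−p₀)/n) = √(0.13844/3534) = 0.006259.
z = (0.156197 − 0.166)/0.006259 = -0.009803/0.006259 = -1.566.
Two-sided p-value ≈ 2·Φ(−1.566) = 0.1173.

z = -1.566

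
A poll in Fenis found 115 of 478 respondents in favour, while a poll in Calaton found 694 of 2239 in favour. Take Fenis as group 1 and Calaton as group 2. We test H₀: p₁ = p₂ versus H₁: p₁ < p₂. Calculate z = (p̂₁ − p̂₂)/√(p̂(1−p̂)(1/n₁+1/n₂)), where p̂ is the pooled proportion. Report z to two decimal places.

p̂₁ = 115/478 ≈ 0.24059, p̂₂ = 694/2239 ≈ 0.30996.
Pooled p̂ = (115+694)/(478+2239) = 809/2717 = 0.29775.
SE = √(0.209097 × 0.00253868) = 0.02304.
z = (0.24059 − 0.30996)/0.02304 = -0.06937/0.02304 = -3.01.
p-value = P(Z < -3.011) ≈ 0.0013.

z = -3.01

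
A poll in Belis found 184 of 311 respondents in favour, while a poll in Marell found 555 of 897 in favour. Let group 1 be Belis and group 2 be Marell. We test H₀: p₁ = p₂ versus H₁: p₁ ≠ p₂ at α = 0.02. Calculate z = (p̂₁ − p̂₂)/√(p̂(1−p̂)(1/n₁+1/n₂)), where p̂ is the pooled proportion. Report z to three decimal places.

p̂₁ = 184/311 ≈ 0.59164, p̂₂ = 555/897 ≈ 0.61873.
Pooled p̂ = (184+555)/(311+897) = 739/1208 = 0.61175.
SE = √(0.237511 × 0.00433026) = 0.03207.
z = (0.59164 − 0.61873)/0.03207 = -0.02709/0.03207 = -0.845.
p-value = 2·P(Z > 0.845) ≈ 0.3983, so at α = 0.02 we fail to reject H₀.

z = -0.845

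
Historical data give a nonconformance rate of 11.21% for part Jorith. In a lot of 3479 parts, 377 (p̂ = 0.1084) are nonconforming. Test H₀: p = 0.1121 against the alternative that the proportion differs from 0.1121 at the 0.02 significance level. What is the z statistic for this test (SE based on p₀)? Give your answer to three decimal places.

p̂ = 377/3479 = 0.108364.
Standard error under H₀: √(0.1121×0.8879/3479) = 0.005349.
z = (0.108364 − 0.1121)/0.005349 = -0.003736/0.005349 = -0.698.
p-value = 2·P(Z > 0.698) ≈ 0.4849; since p > α = 0.02, fail to reject H₀.

z = -0.698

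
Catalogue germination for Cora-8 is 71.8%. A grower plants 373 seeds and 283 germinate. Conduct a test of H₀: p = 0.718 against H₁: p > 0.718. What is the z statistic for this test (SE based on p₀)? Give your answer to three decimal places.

z = 1.747

p̂ = 283/373 = 0.75871.
SE = √(p₀(1−p₀)/n) = √(0.20248/373) = 0.02330.
z = (0.75871 − 0.718)/0.02330 = 0.04071/0.02330 = 1.747.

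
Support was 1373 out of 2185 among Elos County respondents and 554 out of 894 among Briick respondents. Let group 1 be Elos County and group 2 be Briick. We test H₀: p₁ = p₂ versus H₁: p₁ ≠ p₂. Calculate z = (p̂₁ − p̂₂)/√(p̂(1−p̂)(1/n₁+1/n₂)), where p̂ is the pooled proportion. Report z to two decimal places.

z = 0.45

p̂₁ = 1373/2185 ≈ 0.6284, p̂₂ = 554/894 ≈ 0.6197.
Pooled p̂ = (1373+554)/(2185+894) = 1927/3079 = 0.6259.
SE = √(p̂(1−p̂)(1/n₁+1/n₂)) = √(0.6259·0.3741·0.00157623) = √(0.000369093) = 0.0192.
z = (0.6284 − 0.6197)/0.0192 = 0.0087/0.0192 = 0.45.
Two-sided p-value ≈ 2·Φ(−0.452) = 0.6511.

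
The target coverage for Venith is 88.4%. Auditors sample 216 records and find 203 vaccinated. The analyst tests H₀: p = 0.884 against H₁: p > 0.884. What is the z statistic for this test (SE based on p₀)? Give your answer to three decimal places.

z = 2.562

p̂ = 203/216 = 0.939815.
Standard error under H₀: √(0.884×0.116/216) = 0.021789.
z = (0.939815 − 0.884)/0.021789 = 0.055815/0.021789 = 2.562.
p-value = P(Z > 2.562) ≈ 0.0052.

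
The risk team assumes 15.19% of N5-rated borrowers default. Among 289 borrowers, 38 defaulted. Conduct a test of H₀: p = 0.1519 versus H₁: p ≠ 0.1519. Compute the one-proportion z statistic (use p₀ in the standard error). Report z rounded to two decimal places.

z = -0.97

p̂ = 38/289 ≈ 0.1315.
Under H₀, SE = √(0.1519·0.8481/289) = √(0.000445766) = 0.0211.
z = (0.1315 − 0.1519)/0.0211 = -0.0204/0.0211 = -0.97.
p-value = 2·P(Z > 0.967) ≈ 0.3336.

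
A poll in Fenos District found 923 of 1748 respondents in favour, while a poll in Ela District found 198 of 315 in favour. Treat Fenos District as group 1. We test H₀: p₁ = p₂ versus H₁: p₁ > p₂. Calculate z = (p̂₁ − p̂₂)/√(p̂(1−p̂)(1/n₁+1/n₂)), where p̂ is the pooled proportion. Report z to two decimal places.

p̂₁ = 923/1748 ≈ 0.5280, p̂₂ = 198/315 ≈ 0.6286.
Pooled p̂ = (923+198)/(1748+315) = 1121/2063 = 0.5434.
SE = √(p̂(1−p̂)(1/n₁+1/n₂)) = √(0.5434·0.4566·0.00374669) = √(0.00092962) = 0.0305.
z = (0.5280 − 0.6286)/0.0305 = -0.1006/0.0305 = -3.30.
p-value = P(Z > -3.297) ≈ 0.9995.

z = -3.30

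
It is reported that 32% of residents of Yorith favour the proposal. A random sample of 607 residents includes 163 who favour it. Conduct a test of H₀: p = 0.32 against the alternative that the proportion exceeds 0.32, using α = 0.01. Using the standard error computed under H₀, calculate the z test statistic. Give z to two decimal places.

z = -2.72

p̂ = 163/607 ≈ 0.2685.
SE = √(p₀(1−p₀)/n) = √(0.2176/607) = 0.0189.
z = (0.2685 − 0.32)/0.0189 = -0.0515/0.0189 = -2.72.
p-value = P(Z > -2.718) ≈ 0.9967, so at α = 0.01 we fail to reject H₀.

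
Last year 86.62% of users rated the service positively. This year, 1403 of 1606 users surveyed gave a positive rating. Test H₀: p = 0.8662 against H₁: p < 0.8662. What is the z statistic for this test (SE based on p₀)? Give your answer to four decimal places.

z = 0.8710

p̂ = 1403/1606 ≈ 0.873599.
SE = √(p₀(1−p₀)/n) = √(0.1159/1606) = 0.008495.
z = (0.873599 − 0.8662)/0.008495 = 0.007399/0.008495 = 0.8710.
p-value = P(Z < 0.871) ≈ 0.8081.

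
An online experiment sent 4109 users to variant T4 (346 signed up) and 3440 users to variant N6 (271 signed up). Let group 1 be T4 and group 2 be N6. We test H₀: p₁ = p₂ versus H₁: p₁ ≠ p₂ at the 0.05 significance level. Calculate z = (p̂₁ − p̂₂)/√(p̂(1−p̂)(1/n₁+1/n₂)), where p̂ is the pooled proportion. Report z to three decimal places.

p̂₁ = 346/4109 ≈ 0.084205, p̂₂ = 271/3440 ≈ 0.078779.
Pooled p̂ = (346+271)/(4109+3440) = 617/7549 = 0.081733.
SE = √(0.0750524 × 0.000534066) = 0.006331.
z = (0.084205 − 0.078779)/0.006331 = 0.005426/0.006331 = 0.857.
p-value = 2·P(Z > 0.857) ≈ 0.3914, so at α = 0.05 we fail to reject H₀.

z = 0.857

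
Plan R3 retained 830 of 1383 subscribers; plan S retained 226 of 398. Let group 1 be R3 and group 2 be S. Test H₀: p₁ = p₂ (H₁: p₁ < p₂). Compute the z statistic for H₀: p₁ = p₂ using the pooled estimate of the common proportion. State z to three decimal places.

p̂₁ = 830/1383 ≈ 0.60014, p̂₂ = 226/398 ≈ 0.56784.
Pooled p̂ = (830+226)/(1383+398) = 1056/1781 = 0.59293.
SE = √(0.241365 × 0.00323563) = 0.02795.
z = (0.60014 − 0.56784)/0.02795 = 0.03230/0.02795 = 1.156.

z = 1.156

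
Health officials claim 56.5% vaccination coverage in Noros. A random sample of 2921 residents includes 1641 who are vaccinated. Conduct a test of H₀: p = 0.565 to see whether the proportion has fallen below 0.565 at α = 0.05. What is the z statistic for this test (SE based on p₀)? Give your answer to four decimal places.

z = -0.3495

p̂ = 1641/2921 = 0.561794.
Standard error under H₀: √(0.565×0.435/2921) = 0.009173.
z = (0.561794 − 0.565)/0.009173 = -0.003206/0.009173 = -0.3495.
p-value = P(Z < -0.350) ≈ 0.3633, so at α = 0.05 we fail to reject H₀.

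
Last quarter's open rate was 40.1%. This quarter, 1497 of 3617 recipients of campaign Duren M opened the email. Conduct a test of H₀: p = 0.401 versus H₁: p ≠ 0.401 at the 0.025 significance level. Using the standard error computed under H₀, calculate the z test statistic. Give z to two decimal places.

p̂ = 1497/3617 ≈ 0.41388.
SE = √(p₀(1−p₀)/n) = √(0.2402/3617) = 0.00815.
z = (0.41388 − 0.401)/0.00815 = 0.01288/0.00815 = 1.58.
p-value = 2·P(Z > 1.580) ≈ 0.1140. With α = 0.025, fail to reject H₀.

z = 1.58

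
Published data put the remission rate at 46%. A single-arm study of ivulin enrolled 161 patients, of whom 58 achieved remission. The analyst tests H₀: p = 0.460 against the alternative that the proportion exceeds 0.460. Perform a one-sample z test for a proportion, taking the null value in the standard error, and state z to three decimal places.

p̂ = 58/161 = 0.360248.
Standard error under H₀: √(0.46×0.54/161) = 0.039279.
z = (0.360248 − 0.46)/0.039279 = -0.099752/0.039279 = -2.540.
p-value = P(Z > -2.540) ≈ 0.9945.

z = -2.540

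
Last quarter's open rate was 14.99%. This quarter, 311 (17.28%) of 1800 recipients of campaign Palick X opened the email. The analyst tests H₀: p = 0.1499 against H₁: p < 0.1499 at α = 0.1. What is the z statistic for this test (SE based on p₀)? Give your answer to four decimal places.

p̂ = 311/1800 ≈ 0.172778.
Under H₀, SE = √(0.1499·0.8501/1800) = √(7.07944e-05) = 0.008414.
z = (0.172778 − 0.1499)/0.008414 = 0.022878/0.008414 = 2.7190.
p-value = P(Z < 2.719) ≈ 0.9967. With α = 0.1, fail to reject H₀.

z = 2.7190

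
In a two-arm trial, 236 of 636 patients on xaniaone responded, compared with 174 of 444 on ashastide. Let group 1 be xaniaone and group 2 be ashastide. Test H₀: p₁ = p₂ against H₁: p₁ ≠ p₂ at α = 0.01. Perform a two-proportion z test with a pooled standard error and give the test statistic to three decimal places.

p̂₁ = 236/636 ≈ 0.37107, p̂₂ = 174/444 ≈ 0.39189.
Pooled p̂ = (236+174)/(636+444) = 410/1080 = 0.37963.
SE = √(0.235511 × 0.00382458) = 0.03001.
z = (0.37107 − 0.39189)/0.03001 = -0.02082/0.03001 = -0.694.
Two-sided p-value ≈ 2·Φ(−0.694) = 0.4878. With α = 0.01, fail to reject H₀.

z = -0.694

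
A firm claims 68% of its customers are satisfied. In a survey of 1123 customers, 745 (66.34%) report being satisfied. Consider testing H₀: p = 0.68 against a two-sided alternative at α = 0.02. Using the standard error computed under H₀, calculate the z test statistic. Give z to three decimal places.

z = -1.192

p̂ = 745/1123 ≈ 0.663402.
Under H₀, SE = √(0.68·0.32/1123) = √(0.000193767) = 0.013920.
z = (0.663402 − 0.68)/0.013920 = -0.016598/0.013920 = -1.192.
p-value = 2·P(Z > 1.192) ≈ 0.2331, so at α = 0.02 we fail to reject H₀.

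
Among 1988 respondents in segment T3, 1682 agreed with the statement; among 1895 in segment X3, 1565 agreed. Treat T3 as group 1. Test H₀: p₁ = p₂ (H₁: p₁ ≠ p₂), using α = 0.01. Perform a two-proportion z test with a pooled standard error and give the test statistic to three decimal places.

p̂₁ = 1682/1988 ≈ 0.84608, p̂₂ = 1565/1895 ≈ 0.82586.
Pooled p̂ = (1682+1565)/(1988+1895) = 3247/3883 = 0.83621.
SE = √(p̂(1−p̂)(1/n₁+1/n₂)) = √(0.83621·0.16379·0.00103072) = √(0.000141171) = 0.01188.
z = (0.84608 − 0.82586)/0.01188 = 0.02022/0.01188 = 1.702.
Two-sided p-value ≈ 2·Φ(−1.702) = 0.0888. With α = 0.01, fail to reject H₀.

z = 1.702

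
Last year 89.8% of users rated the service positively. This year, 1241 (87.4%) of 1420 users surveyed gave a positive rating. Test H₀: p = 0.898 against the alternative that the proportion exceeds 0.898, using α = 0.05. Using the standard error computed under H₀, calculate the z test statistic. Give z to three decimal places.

z = -2.995

p̂ = 1241/1420 ≈ 0.873944.
Under H₀, SE = √(0.898·0.102/1420) = √(6.45042e-05) = 0.008031.
z = (0.873944 − 0.898)/0.008031 = -0.024056/0.008031 = -2.995.
p-value = P(Z > -2.995) ≈ 0.9986; since p > α = 0.05, fail to reject H₀.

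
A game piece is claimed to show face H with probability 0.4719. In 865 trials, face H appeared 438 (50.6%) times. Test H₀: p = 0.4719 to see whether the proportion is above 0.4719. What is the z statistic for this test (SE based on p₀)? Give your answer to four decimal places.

z = 2.0301

p̂ = 438/865 ≈ 0.5063584.
Under H₀, SE = √(0.4719·0.5281/865) = √(0.000288104) = 0.0169736.
z = (0.5063584 − 0.4719)/0.0169736 = 0.0344584/0.0169736 = 2.0301.
p-value = P(Z > 2.030) ≈ 0.0212.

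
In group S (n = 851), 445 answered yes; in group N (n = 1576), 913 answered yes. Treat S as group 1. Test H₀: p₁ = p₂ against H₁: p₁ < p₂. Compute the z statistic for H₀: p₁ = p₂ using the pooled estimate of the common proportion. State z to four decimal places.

p̂₁ = 445/851 = 0.5229142, p̂₂ = 913/1576 = 0.5793147.
Pooled p̂ = (445+913)/(851+1576) = 1358/2427 = 0.5595385.
SE = √(0.246455 × 0.00180961) = 0.0211184.
z = (0.5229142 − 0.5793147)/0.0211184 = -0.0564005/0.0211184 = -2.6707.

z = -2.6707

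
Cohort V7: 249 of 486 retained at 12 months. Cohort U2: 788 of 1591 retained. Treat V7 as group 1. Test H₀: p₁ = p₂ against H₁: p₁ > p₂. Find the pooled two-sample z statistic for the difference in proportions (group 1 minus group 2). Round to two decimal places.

p̂₁ = 249/486 = 0.5123, p̂₂ = 788/1591 = 0.4953.
Pooled p̂ = (249+788)/(486+1591) = 1037/2077 = 0.4993.
SE = √(0.249999 × 0.00268615) = 0.0259.
z = (0.5123 − 0.4953)/0.0259 = 0.0170/0.0259 = 0.66.

z = 0.66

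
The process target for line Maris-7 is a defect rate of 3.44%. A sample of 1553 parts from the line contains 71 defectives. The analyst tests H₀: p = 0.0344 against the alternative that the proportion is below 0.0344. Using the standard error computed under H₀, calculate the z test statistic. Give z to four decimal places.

z = 2.4472

p̂ = 71/1553 = 0.0457180.
Under H₀, SE = √(0.0344·0.9656/1553) = √(2.13887e-05) = 0.0046248.
z = (0.0457180 − 0.0344)/0.0046248 = 0.0113180/0.0046248 = 2.4472.
p-value = P(Z < 2.447) ≈ 0.9928.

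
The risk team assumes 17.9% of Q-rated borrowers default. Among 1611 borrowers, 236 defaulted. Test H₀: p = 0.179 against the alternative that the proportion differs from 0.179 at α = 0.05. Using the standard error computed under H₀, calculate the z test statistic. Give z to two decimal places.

p̂ = 236/1611 = 0.14649.
Under H₀, SE = √(0.179·0.821/1611) = √(9.12222e-05) = 0.00955.
z = (0.14649 − 0.179)/0.00955 = -0.03251/0.00955 = -3.40.
p-value = 2·P(Z > 3.404) ≈ 0.0007; since p < α = 0.05, reject H₀.

z = -3.40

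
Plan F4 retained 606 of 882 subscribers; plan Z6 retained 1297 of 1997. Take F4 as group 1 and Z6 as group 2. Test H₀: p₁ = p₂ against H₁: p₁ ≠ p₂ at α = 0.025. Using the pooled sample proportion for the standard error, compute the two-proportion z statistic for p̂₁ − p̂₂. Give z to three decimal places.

p̂₁ = 606/882 ≈ 0.687075, p̂₂ = 1297/1997 ≈ 0.649474.
Pooled p̂ = (606+1297)/(882+1997) = 1903/2879 = 0.660993.
SE = √(p̂(1−p̂)(1/n₁+1/n₂)) = √(0.660993·0.339007·0.00163454) = √(0.000366269) = 0.019138.
z = (0.687075 − 0.649474)/0.019138 = 0.037601/0.019138 = 1.965.
Two-sided p-value ≈ 2·Φ(−1.965) = 0.0494. With α = 0.025, fail to reject H₀.

z = 1.965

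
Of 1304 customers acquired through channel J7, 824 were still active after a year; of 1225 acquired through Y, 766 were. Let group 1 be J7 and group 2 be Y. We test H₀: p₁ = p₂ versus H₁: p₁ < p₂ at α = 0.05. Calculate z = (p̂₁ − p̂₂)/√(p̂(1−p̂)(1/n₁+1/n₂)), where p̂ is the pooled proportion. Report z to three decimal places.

p̂₁ = 824/1304 ≈ 0.63190, p̂₂ = 766/1225 ≈ 0.62531.
Pooled p̂ = (824+766)/(1304+1225) = 1590/2529 = 0.62871.
SE = √(0.233435 × 0.0015832) = 0.01922.
z = (0.63190 − 0.62531)/0.01922 = 0.00659/0.01922 = 0.343.
p-value = P(Z < 0.343) ≈ 0.6342. With α = 0.05, fail to reject H₀.

z = 0.343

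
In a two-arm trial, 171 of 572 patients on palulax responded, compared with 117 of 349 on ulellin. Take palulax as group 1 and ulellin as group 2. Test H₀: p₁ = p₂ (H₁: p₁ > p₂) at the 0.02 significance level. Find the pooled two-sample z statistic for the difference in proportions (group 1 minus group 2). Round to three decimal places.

p̂₁ = 171/572 ≈ 0.298951, p̂₂ = 117/349 ≈ 0.335244.
Pooled p̂ = (171+117)/(572+349) = 288/921 = 0.312704.
SE = √(0.21492 × 0.00461358) = 0.031489.
z = (0.298951 − 0.335244)/0.031489 = -0.036293/0.031489 = -1.153.
p-value = P(Z > -1.153) ≈ 0.8755, so at α = 0.02 we fail to reject H₀.

z = -1.153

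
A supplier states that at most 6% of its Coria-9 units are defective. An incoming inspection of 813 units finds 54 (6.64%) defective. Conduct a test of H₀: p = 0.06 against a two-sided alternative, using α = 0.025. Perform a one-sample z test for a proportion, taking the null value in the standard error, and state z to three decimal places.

p̂ = 54/813 ≈ 0.06642.
Standard error under H₀: √(0.06×0.94/813) = 0.00833.
z = (0.06642 − 0.06)/0.00833 = 0.00642/0.00833 = 0.771.
p-value = 2·P(Z > 0.771) ≈ 0.4408; since p > α = 0.025, fail to reject H₀.

z = 0.771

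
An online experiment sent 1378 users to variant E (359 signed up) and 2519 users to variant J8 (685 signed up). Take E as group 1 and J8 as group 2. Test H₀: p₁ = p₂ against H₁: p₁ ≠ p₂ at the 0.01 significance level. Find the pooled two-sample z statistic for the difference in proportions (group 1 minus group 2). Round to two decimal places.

z = -0.77

p̂₁ = 359/1378 = 0.2605, p̂₂ = 685/2519 = 0.2719.
Pooled p̂ = (359+685)/(1378+2519) = 1044/3897 = 0.2679.
SE = √(p̂(1−p̂)(1/n₁+1/n₂)) = √(0.2679·0.7321·0.00112267) = √(0.000220188) = 0.0148.
z = (0.2605 − 0.2719)/0.0148 = -0.0114/0.0148 = -0.77.
p-value = 2·P(Z > 0.769) ≈ 0.4419, so at α = 0.01 we fail to reject H₀.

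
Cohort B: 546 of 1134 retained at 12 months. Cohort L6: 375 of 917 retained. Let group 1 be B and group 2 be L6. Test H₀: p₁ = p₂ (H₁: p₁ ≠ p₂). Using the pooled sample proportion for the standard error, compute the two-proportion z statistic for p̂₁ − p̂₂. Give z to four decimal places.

p̂₁ = 546/1134 = 0.481481, p̂₂ = 375/917 = 0.408942.
Pooled p̂ = (546+375)/(1134+917) = 921/2051 = 0.449049.
SE = √(0.247404 × 0.00197235) = 0.022090.
z = (0.481481 − 0.408942)/0.022090 = 0.072539/0.022090 = 3.2838.

z = 3.2838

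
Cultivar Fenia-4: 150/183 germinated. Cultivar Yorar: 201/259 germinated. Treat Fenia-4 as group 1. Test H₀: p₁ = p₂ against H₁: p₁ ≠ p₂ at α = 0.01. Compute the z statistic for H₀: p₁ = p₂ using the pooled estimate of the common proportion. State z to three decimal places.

z = 1.117

p̂₁ = 150/183 ≈ 0.81967, p̂₂ = 201/259 ≈ 0.77606.
Pooled p̂ = (150+201)/(183+259) = 351/442 = 0.79412.
SE = √(0.163495 × 0.00932548) = 0.03905.
z = (0.81967 − 0.77606)/0.03905 = 0.04361/0.03905 = 1.117.
Two-sided p-value ≈ 2·Φ(−1.117) = 0.2641; since p > α = 0.01, fail to reject H₀.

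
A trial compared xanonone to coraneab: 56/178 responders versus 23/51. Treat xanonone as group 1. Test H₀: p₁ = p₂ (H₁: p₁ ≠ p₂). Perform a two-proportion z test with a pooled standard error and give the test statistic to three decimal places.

z = -1.806

p̂₁ = 56/178 = 0.31461, p̂₂ = 23/51 = 0.45098.
Pooled p̂ = (56+23)/(178+51) = 79/229 = 0.34498.
SE = √(p̂(1−p̂)(1/n₁+1/n₂)) = √(0.34498·0.65502·0.0252258) = √(0.00570023) = 0.07550.
z = (0.31461 − 0.45098)/0.07550 = -0.13637/0.07550 = -1.806.
Two-sided p-value ≈ 2·Φ(−1.806) = 0.0709.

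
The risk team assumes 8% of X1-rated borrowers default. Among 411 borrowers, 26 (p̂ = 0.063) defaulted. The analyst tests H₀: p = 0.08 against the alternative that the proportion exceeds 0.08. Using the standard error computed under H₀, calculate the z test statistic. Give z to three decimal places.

p̂ = 26/411 ≈ 0.06326.
Under H₀, SE = √(0.08·0.92/411) = √(0.000179075) = 0.01338.
z = (0.06326 − 0.08)/0.01338 = -0.01674/0.01338 = -1.251.
p-value = P(Z > -1.251) ≈ 0.8945.

z = -1.251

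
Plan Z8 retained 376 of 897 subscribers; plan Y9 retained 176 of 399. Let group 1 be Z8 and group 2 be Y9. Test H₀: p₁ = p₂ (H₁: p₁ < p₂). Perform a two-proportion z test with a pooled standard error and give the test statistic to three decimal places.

p̂₁ = 376/897 = 0.41918, p̂₂ = 176/399 = 0.44110.
Pooled p̂ = (376+176)/(897+399) = 552/1296 = 0.42593.
SE = √(p̂(1−p̂)(1/n₁+1/n₂)) = √(0.42593·0.57407·0.00362109) = √(0.000885404) = 0.02976.
z = (0.41918 − 0.44110)/0.02976 = -0.02192/0.02976 = -0.737.
p-value = P(Z < -0.737) ≈ 0.2306.

z = -0.737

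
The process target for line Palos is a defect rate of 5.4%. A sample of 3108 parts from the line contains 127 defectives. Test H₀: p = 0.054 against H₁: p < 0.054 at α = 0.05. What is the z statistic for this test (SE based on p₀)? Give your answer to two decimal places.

z = -3.24

p̂ = 127/3108 ≈ 0.04086.
Standard error under H₀: √(0.054×0.946/3108) = 0.00405.
z = (0.04086 − 0.054)/0.00405 = -0.01314/0.00405 = -3.24.
p-value = P(Z < -3.241) ≈ 0.0006; since p < α = 0.05, reject H₀.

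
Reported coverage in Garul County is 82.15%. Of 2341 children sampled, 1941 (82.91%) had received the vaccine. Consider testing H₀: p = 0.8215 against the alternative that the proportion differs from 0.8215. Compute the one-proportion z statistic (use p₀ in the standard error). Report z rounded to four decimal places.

z = 0.9644

p̂ = 1941/2341 ≈ 0.8291328.
Under H₀, SE = √(0.8215·0.1785/2341) = √(6.26389e-05) = 0.0079145.
z = (0.8291328 − 0.8215)/0.0079145 = 0.0076328/0.0079145 = 0.9644.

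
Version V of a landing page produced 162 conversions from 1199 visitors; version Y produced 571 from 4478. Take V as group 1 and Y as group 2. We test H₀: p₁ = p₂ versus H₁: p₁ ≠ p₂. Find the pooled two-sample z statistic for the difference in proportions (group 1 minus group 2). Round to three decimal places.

z = 0.697

p̂₁ = 162/1199 ≈ 0.13511, p̂₂ = 571/4478 ≈ 0.12751.
Pooled p̂ = (162+571)/(1199+4478) = 733/5677 = 0.12912.
SE = √(p̂(1−p̂)(1/n₁+1/n₂)) = √(0.12912·0.87088·0.00105734) = √(0.000118894) = 0.01090.
z = (0.13511 − 0.12751)/0.01090 = 0.00760/0.01090 = 0.697.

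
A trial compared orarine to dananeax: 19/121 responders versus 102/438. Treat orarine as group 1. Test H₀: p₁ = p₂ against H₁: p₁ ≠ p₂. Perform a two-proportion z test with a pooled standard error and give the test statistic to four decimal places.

z = -1.7934

p̂₁ = 19/121 = 0.157025, p̂₂ = 102/438 = 0.232877.
Pooled p̂ = (19+102)/(121+438) = 121/559 = 0.216458.
SE = √(0.169604 × 0.0105476) = 0.042295.
z = (0.157025 − 0.232877)/0.042295 = -0.075852/0.042295 = -1.7934.
p-value = 2·P(Z > 1.793) ≈ 0.0729.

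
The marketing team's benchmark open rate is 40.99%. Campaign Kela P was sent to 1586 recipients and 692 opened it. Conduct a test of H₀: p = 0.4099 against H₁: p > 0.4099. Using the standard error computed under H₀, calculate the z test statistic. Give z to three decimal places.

p̂ = 692/1586 = 0.43632.
Standard error under H₀: √(0.4099×0.5901/1586) = 0.01235.
z = (0.43632 − 0.4099)/0.01235 = 0.02642/0.01235 = 2.139.

z = 2.139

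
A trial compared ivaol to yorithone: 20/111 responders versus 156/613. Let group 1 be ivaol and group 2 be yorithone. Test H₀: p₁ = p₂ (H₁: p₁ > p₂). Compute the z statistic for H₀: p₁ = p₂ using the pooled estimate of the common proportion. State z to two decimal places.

z = -1.68

p̂₁ = 20/111 = 0.1802, p̂₂ = 156/613 = 0.2545.
Pooled p̂ = (20+156)/(111+613) = 176/724 = 0.2431.
SE = √(p̂(1−p̂)(1/n₁+1/n₂)) = √(0.2431·0.7569·0.0106403) = √(0.00195781) = 0.0442.
z = (0.1802 − 0.2545)/0.0442 = -0.0743/0.0442 = -1.68.
p-value = P(Z > -1.679) ≈ 0.9535.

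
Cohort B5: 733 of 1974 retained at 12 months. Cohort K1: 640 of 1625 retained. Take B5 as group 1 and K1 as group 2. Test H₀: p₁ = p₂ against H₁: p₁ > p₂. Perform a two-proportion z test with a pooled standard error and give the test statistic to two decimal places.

z = -1.38

p̂₁ = 733/1974 = 0.3713, p̂₂ = 640/1625 = 0.3938.
Pooled p̂ = (733+640)/(1974+1625) = 1373/3599 = 0.3815.
SE = √(p̂(1−p̂)(1/n₁+1/n₂)) = √(0.3815·0.6185·0.00112197) = √(0.000264736) = 0.0163.
z = (0.3713 − 0.3938)/0.0163 = -0.0225/0.0163 = -1.38.
p-value = P(Z > -1.384) ≈ 0.9168.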